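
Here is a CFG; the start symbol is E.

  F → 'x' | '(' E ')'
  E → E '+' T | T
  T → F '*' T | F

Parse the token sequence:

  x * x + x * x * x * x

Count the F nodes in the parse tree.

[E [E [T [F x] * [T [F x]]]] + [T [F x] * [T [F x] * [T [F x] * [T [F x]]]]]]

6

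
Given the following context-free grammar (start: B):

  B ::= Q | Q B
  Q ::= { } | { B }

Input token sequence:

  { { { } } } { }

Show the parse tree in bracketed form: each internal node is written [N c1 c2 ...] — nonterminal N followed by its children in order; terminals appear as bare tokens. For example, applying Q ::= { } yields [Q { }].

[B [Q { [B [Q { [B [Q { }]] }]] }] [B [Q { }]]]

B
Q B
{ B } B
{ Q } B
{ { B } } B
{ { Q } } B
{ { { } } } B
{ { { } } } Q
{ { { } } } { }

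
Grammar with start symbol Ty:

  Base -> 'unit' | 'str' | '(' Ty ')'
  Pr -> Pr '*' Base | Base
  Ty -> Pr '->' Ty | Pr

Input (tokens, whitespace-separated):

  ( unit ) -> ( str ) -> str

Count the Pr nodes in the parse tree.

5

[Ty [Pr [Base ( [Ty [Pr [Base unit]]] )]] -> [Ty [Pr [Base ( [Ty [Pr [Base str]]] )]] -> [Ty [Pr [Base str]]]]]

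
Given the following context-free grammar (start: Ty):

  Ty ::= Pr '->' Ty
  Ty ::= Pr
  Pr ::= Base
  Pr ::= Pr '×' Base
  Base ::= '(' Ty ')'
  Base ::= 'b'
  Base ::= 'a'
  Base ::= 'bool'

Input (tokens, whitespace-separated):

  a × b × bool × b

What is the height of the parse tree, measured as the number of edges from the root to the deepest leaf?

[Ty [Pr [Pr [Pr [Pr [Base a]] × [Base b]] × [Base bool]] × [Base b]]]

6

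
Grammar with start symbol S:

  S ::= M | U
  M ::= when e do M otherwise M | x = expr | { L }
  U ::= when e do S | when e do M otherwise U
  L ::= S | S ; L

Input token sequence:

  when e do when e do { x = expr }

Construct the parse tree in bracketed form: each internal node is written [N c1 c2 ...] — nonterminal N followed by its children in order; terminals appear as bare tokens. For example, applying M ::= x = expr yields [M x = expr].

[S [U when e do [S [U when e do [S [M { [L [S [M x = expr]]] }]]]]]]

S
U
when e do S
when e do U
when e do when e do S
when e do when e do M
when e do when e do { L }
when e do when e do { S }
when e do when e do { M }
when e do when e do { x = expr }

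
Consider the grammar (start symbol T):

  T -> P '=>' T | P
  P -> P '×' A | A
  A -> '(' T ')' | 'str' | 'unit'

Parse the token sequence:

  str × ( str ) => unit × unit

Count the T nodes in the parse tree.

3

[T [P [P [A str]] × [A ( [T [P [A str]]] )]] => [T [P [P [A unit]] × [A unit]]]]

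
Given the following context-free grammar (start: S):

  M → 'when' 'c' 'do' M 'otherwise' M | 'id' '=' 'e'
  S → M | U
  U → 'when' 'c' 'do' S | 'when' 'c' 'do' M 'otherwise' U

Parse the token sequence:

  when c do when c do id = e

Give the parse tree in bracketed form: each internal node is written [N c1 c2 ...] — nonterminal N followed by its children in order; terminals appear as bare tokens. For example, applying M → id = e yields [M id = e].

S
U
when c do S
when c do U
when c do when c do S
when c do when c do M
when c do when c do id = e

[S [U when c do [S [U when c do [S [M id = e]]]]]]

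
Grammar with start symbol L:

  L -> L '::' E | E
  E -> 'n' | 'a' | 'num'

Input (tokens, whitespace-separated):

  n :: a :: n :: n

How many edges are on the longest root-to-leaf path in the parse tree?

5

[L [L [L [L [E n]] :: [E a]] :: [E n]] :: [E n]]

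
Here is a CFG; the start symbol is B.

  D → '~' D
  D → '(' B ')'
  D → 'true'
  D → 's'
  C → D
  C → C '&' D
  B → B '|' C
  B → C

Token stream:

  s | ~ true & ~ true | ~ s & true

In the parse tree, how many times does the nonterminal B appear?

[B [B [B [C [D s]]] | [C [C [D ~ [D true]]] & [D ~ [D true]]]] | [C [C [D ~ [D s]]] & [D true]]]

3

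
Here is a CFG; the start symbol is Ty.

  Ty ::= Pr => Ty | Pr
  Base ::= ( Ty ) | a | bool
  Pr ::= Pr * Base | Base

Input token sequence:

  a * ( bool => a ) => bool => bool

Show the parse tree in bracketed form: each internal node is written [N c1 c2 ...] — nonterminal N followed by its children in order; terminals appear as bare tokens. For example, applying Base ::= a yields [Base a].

[Ty [Pr [Pr [Base a]] * [Base ( [Ty [Pr [Base bool]] => [Ty [Pr [Base a]]]] )]] => [Ty [Pr [Base bool]] => [Ty [Pr [Base bool]]]]]

Ty
Pr => Ty
Pr * Base => Ty
Base * Base => Ty
a * Base => Ty
a * ( Ty ) => Ty
a * ( Pr => Ty ) => Ty
a * ( Base => Ty ) => Ty
a * ( bool => Ty ) => Ty
a * ( bool => Pr ) => Ty
a * ( bool => Base ) => Ty
a * ( bool => a ) => Ty
a * ( bool => a ) => Pr => Ty
a * ( bool => a ) => Base => Ty
a * ( bool => a ) => bool => Ty
a * ( bool => a ) => bool => Pr
a * ( bool => a ) => bool => Base
a * ( bool => a ) => bool => bool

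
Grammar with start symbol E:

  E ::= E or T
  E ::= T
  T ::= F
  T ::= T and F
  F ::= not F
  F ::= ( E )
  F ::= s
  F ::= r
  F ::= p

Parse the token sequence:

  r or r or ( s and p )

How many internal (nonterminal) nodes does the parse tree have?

14

[E [E [E [T [F r]]] or [T [F r]]] or [T [F ( [E [T [T [F s]] and [F p]]] )]]]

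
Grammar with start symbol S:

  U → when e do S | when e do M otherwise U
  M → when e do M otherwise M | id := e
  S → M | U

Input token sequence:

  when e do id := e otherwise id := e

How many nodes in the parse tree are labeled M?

3

[S [M when e do [M id := e] otherwise [M id := e]]]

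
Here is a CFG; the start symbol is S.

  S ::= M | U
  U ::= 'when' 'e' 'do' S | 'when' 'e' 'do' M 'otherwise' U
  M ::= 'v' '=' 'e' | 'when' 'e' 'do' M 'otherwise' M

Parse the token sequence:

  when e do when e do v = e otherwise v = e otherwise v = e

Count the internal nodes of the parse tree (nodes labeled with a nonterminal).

6

[S [M when e do [M when e do [M v = e] otherwise [M v = e]] otherwise [M v = e]]]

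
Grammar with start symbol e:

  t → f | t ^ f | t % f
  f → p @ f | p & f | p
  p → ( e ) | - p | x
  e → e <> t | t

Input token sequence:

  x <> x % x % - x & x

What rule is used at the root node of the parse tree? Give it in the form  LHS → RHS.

e → e <> t

[e [e [t [f [p x]]]] <> [t [t [t [f [p x]]] % [f [p x]]] % [f [p - [p x]] & [f [p x]]]]]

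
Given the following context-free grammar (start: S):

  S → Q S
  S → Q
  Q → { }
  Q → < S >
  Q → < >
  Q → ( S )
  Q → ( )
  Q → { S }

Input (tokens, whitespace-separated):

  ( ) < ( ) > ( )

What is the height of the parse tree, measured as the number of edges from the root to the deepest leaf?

5

[S [Q ( )] [S [Q < [S [Q ( )]] >] [S [Q ( )]]]]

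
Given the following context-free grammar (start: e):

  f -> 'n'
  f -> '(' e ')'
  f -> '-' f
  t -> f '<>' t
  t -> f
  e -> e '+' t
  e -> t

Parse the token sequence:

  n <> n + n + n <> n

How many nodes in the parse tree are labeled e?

3

[e [e [e [t [f n] <> [t [f n]]]] + [t [f n]]] + [t [f n] <> [t [f n]]]]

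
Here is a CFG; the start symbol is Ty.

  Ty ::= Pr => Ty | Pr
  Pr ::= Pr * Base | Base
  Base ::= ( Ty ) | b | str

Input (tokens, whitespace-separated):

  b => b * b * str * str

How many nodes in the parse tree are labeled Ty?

2

[Ty [Pr [Base b]] => [Ty [Pr [Pr [Pr [Pr [Base b]] * [Base b]] * [Base str]] * [Base str]]]]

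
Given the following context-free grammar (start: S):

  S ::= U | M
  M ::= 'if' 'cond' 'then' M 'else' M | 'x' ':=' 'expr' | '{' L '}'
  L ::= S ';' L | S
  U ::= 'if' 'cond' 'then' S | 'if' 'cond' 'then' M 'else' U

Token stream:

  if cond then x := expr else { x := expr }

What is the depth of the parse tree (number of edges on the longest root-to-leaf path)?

6

[S [M if cond then [M x := expr] else [M { [L [S [M x := expr]]] }]]]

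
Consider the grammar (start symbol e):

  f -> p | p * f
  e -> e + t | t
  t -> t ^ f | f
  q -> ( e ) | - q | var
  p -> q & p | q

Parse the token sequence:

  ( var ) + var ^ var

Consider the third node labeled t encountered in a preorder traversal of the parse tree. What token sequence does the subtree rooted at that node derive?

[e [e [t [f [p [q ( [e [t [f [p [q var]]]]] )]]]]] + [t [t [f [p [q var]]]] ^ [f [p [q var]]]]]

var ^ var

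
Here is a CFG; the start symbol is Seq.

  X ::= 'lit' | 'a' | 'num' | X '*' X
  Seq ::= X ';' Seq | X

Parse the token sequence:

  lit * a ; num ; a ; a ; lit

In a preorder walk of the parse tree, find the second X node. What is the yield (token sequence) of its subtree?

[Seq [X [X lit] * [X a]] ; [Seq [X num] ; [Seq [X a] ; [Seq [X a] ; [Seq [X lit]]]]]]

lit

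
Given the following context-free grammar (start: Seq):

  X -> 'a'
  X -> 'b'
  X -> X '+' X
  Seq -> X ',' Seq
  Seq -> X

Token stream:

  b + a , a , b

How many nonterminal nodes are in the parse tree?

[Seq [X [X b] + [X a]] , [Seq [X a] , [Seq [X b]]]]

8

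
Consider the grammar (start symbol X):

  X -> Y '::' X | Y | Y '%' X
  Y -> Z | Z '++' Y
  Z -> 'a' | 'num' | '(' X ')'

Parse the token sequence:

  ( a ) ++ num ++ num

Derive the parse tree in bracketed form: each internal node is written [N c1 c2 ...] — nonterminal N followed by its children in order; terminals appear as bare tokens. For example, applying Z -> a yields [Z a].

X
Y
Z ++ Y
( X ) ++ Y
( Y ) ++ Y
( Z ) ++ Y
( a ) ++ Y
( a ) ++ Z ++ Y
( a ) ++ num ++ Y
( a ) ++ num ++ Z
( a ) ++ num ++ num

[X [Y [Z ( [X [Y [Z a]]] )] ++ [Y [Z num] ++ [Y [Z num]]]]]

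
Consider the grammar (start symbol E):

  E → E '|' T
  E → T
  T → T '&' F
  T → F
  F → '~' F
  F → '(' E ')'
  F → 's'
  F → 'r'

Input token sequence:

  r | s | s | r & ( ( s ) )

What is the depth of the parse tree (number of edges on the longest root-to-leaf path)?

9

[E [E [E [E [T [F r]]] | [T [F s]]] | [T [F s]]] | [T [T [F r]] & [F ( [E [T [F ( [E [T [F s]]] )]]] )]]]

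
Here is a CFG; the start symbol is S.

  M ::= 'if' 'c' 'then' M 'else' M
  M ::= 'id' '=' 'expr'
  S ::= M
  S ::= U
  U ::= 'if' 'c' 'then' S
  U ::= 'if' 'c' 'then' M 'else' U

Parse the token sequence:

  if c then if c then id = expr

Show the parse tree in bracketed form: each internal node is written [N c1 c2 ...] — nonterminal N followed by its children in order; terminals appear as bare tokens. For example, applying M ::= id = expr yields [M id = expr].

S
U
if c then S
if c then U
if c then if c then S
if c then if c then M
if c then if c then id = expr

[S [U if c then [S [U if c then [S [M id = expr]]]]]]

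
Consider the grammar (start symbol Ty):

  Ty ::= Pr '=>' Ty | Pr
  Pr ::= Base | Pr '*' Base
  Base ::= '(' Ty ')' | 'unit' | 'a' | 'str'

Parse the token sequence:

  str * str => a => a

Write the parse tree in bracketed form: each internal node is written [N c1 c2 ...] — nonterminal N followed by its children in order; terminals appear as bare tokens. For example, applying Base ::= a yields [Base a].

Ty
Pr => Ty
Pr * Base => Ty
Base * Base => Ty
str * Base => Ty
str * str => Ty
str * str => Pr => Ty
str * str => Base => Ty
str * str => a => Ty
str * str => a => Pr
str * str => a => Base
str * str => a => a

[Ty [Pr [Pr [Base str]] * [Base str]] => [Ty [Pr [Base a]] => [Ty [Pr [Base a]]]]]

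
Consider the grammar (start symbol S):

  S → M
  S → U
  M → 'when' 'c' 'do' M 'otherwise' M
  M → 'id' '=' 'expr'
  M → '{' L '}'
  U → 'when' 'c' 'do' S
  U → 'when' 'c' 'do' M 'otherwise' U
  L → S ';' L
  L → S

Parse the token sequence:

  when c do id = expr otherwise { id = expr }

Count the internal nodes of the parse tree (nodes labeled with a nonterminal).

[S [M when c do [M id = expr] otherwise [M { [L [S [M id = expr]]] }]]]

7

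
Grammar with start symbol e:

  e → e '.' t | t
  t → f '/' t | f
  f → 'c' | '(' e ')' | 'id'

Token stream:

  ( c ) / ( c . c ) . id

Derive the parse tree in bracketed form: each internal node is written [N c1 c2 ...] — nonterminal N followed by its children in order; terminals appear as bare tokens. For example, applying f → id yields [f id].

[e [e [t [f ( [e [t [f c]]] )] / [t [f ( [e [e [t [f c]]] . [t [f c]]] )]]]] . [t [f id]]]

e
e . t
t . t
f / t . t
( e ) / t . t
( t ) / t . t
( f ) / t . t
( c ) / t . t
( c ) / f . t
( c ) / ( e ) . t
( c ) / ( e . t ) . t
( c ) / ( t . t ) . t
( c ) / ( f . t ) . t
( c ) / ( c . t ) . t
( c ) / ( c . f ) . t
( c ) / ( c . c ) . t
( c ) / ( c . c ) . f
( c ) / ( c . c ) . id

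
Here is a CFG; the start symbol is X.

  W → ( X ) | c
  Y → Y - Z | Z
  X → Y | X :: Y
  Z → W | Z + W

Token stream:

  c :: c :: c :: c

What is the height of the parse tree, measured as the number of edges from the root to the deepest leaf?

7

[X [X [X [X [Y [Z [W c]]]] :: [Y [Z [W c]]]] :: [Y [Z [W c]]]] :: [Y [Z [W c]]]]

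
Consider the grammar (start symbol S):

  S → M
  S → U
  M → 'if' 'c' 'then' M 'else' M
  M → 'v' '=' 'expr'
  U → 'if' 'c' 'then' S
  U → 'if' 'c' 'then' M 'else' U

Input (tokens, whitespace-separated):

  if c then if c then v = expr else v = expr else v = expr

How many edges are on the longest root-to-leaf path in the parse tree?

[S [M if c then [M if c then [M v = expr] else [M v = expr]] else [M v = expr]]]

4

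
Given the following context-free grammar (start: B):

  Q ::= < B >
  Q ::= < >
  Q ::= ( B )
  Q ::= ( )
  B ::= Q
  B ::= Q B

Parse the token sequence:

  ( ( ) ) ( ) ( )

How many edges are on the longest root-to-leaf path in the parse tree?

4

[B [Q ( [B [Q ( )]] )] [B [Q ( )] [B [Q ( )]]]]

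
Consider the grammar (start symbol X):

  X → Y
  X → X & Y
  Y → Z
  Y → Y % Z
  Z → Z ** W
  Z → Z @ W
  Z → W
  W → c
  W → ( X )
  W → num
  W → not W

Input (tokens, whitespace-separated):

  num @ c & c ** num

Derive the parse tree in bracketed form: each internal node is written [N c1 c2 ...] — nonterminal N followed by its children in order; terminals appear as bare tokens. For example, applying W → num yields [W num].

X
X & Y
Y & Y
Z & Y
Z @ W & Y
W @ W & Y
num @ W & Y
num @ c & Y
num @ c & Z
num @ c & Z ** W
num @ c & W ** W
num @ c & c ** W
num @ c & c ** num

[X [X [Y [Z [Z [W num]] @ [W c]]]] & [Y [Z [Z [W c]] ** [W num]]]]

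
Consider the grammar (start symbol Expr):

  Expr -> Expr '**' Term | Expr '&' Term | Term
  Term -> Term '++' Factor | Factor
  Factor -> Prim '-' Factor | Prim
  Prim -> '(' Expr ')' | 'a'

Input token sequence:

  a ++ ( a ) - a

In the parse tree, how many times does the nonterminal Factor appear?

4

[Expr [Term [Term [Factor [Prim a]]] ++ [Factor [Prim ( [Expr [Term [Factor [Prim a]]]] )] - [Factor [Prim a]]]]]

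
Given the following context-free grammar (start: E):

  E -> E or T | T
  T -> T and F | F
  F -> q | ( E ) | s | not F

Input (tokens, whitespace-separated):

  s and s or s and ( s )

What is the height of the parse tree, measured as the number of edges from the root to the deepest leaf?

[E [E [T [T [F s]] and [F s]]] or [T [T [F s]] and [F ( [E [T [F s]]] )]]]

6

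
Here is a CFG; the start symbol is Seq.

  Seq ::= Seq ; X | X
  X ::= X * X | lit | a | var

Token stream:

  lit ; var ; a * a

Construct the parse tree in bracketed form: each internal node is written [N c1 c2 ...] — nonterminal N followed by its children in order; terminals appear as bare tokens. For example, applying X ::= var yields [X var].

Seq
Seq ; X
Seq ; X ; X
X ; X ; X
lit ; X ; X
lit ; var ; X
lit ; var ; X * X
lit ; var ; a * X
lit ; var ; a * a

[Seq [Seq [Seq [X lit]] ; [X var]] ; [X [X a] * [X a]]]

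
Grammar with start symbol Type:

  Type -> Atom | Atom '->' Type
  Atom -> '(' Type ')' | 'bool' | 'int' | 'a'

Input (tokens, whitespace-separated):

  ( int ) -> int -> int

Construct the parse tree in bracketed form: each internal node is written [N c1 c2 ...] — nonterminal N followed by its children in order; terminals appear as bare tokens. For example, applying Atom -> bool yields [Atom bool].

Type
Atom -> Type
( Type ) -> Type
( Atom ) -> Type
( int ) -> Type
( int ) -> Atom -> Type
( int ) -> int -> Type
( int ) -> int -> Atom
( int ) -> int -> int

[Type [Atom ( [Type [Atom int]] )] -> [Type [Atom int] -> [Type [Atom int]]]]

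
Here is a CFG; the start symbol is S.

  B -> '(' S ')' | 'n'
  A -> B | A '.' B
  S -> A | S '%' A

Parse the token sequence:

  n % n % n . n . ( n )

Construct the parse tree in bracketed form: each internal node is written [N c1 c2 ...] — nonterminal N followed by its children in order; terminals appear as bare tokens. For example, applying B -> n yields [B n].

S
S % A
S % A % A
A % A % A
B % A % A
n % A % A
n % B % A
n % n % A
n % n % A . B
n % n % A . B . B
n % n % B . B . B
n % n % n . B . B
n % n % n . n . B
n % n % n . n . ( S )
n % n % n . n . ( A )
n % n % n . n . ( B )
n % n % n . n . ( n )

[S [S [S [A [B n]]] % [A [B n]]] % [A [A [A [B n]] . [B n]] . [B ( [S [A [B n]]] )]]]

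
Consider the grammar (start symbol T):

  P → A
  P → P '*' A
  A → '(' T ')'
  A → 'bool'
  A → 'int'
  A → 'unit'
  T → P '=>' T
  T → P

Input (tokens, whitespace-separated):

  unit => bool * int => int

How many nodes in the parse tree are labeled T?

3

[T [P [A unit]] => [T [P [P [A bool]] * [A int]] => [T [P [A int]]]]]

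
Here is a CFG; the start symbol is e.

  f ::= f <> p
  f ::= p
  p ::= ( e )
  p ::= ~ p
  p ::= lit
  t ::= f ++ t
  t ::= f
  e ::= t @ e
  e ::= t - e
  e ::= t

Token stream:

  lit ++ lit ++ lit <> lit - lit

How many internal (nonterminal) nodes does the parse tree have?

[e [t [f [p lit]] ++ [t [f [p lit]] ++ [t [f [f [p lit]] <> [p lit]]]]] - [e [t [f [p lit]]]]]

16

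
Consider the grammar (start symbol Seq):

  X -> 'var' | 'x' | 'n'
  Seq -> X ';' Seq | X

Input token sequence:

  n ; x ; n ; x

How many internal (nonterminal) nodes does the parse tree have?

8

[Seq [X n] ; [Seq [X x] ; [Seq [X n] ; [Seq [X x]]]]]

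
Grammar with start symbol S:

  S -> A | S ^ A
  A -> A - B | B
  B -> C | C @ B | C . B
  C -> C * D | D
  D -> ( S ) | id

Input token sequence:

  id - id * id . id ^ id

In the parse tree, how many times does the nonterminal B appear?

[S [S [A [A [B [C [D id]]]] - [B [C [C [D id]] * [D id]] . [B [C [D id]]]]]] ^ [A [B [C [D id]]]]]

4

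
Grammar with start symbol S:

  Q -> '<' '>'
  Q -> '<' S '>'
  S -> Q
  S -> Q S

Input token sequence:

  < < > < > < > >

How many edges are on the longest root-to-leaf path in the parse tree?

[S [Q < [S [Q < >] [S [Q < >] [S [Q < >]]]] >]]

6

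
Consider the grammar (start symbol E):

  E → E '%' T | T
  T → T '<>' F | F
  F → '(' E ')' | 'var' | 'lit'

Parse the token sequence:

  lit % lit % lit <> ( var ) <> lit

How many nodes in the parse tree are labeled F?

[E [E [E [T [F lit]]] % [T [F lit]]] % [T [T [T [F lit]] <> [F ( [E [T [F var]]] )]] <> [F lit]]]

6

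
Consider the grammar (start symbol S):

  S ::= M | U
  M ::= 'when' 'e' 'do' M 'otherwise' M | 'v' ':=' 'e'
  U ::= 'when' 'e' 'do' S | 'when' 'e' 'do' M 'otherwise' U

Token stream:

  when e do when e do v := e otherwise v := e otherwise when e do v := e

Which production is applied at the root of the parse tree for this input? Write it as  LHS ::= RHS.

S ::= U

[S [U when e do [M when e do [M v := e] otherwise [M v := e]] otherwise [U when e do [S [M v := e]]]]]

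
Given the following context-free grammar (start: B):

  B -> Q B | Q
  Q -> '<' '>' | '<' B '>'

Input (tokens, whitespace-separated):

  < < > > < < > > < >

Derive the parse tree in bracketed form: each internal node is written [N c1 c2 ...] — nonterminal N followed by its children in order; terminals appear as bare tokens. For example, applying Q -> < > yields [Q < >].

B
Q B
< B > B
< Q > B
< < > > B
< < > > Q B
< < > > < B > B
< < > > < Q > B
< < > > < < > > B
< < > > < < > > Q
< < > > < < > > < >

[B [Q < [B [Q < >]] >] [B [Q < [B [Q < >]] >] [B [Q < >]]]]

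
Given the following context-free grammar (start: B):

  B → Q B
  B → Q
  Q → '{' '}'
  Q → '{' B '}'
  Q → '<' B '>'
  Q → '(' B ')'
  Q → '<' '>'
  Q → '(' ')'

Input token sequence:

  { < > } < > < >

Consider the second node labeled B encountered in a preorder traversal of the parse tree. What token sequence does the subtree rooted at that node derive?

[B [Q { [B [Q < >]] }] [B [Q < >] [B [Q < >]]]]

< >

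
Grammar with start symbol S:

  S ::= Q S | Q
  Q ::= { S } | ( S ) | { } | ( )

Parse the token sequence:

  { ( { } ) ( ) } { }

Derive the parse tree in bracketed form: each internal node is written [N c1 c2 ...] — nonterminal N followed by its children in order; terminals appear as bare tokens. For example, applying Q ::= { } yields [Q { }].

[S [Q { [S [Q ( [S [Q { }]] )] [S [Q ( )]]] }] [S [Q { }]]]

S
Q S
{ S } S
{ Q S } S
{ ( S ) S } S
{ ( Q ) S } S
{ ( { } ) S } S
{ ( { } ) Q } S
{ ( { } ) ( ) } S
{ ( { } ) ( ) } Q
{ ( { } ) ( ) } { }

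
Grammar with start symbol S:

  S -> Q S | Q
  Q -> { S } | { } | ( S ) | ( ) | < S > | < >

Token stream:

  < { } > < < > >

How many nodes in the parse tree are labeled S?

[S [Q < [S [Q { }]] >] [S [Q < [S [Q < >]] >]]]

4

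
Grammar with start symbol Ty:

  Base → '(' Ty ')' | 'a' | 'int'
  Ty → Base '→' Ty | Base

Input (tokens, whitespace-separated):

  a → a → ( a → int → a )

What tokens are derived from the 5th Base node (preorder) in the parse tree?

int

[Ty [Base a] → [Ty [Base a] → [Ty [Base ( [Ty [Base a] → [Ty [Base int] → [Ty [Base a]]]] )]]]]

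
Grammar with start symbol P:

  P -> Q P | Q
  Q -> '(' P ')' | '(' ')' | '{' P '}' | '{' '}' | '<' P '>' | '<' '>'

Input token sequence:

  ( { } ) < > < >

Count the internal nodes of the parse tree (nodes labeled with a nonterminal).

[P [Q ( [P [Q { }]] )] [P [Q < >] [P [Q < >]]]]

8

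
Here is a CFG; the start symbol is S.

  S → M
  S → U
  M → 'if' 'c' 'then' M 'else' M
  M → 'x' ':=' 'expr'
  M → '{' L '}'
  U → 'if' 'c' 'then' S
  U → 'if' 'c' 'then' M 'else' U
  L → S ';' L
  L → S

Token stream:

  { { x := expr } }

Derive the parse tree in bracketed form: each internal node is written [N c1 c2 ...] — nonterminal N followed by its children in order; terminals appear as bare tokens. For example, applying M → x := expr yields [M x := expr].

S
M
{ L }
{ S }
{ M }
{ { L } }
{ { S } }
{ { M } }
{ { x := expr } }

[S [M { [L [S [M { [L [S [M x := expr]]] }]]] }]]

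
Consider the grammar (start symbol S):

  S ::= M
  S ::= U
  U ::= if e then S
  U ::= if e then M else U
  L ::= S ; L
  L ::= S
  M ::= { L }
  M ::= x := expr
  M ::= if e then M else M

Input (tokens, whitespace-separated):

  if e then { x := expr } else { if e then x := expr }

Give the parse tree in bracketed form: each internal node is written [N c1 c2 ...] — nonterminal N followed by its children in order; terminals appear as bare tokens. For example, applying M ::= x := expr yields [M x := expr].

S
M
if e then M else M
if e then { L } else M
if e then { S } else M
if e then { M } else M
if e then { x := expr } else M
if e then { x := expr } else { L }
if e then { x := expr } else { S }
if e then { x := expr } else { U }
if e then { x := expr } else { if e then S }
if e then { x := expr } else { if e then M }
if e then { x := expr } else { if e then x := expr }

[S [M if e then [M { [L [S [M x := expr]]] }] else [M { [L [S [U if e then [S [M x := expr]]]]] }]]]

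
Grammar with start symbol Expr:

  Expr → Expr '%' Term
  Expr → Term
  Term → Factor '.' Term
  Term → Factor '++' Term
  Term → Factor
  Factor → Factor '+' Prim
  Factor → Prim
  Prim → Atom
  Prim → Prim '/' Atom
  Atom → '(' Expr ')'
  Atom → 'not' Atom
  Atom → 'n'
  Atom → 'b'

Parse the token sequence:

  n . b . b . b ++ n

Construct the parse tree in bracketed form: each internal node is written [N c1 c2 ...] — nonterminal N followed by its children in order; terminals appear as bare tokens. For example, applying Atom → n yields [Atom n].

[Expr [Term [Factor [Prim [Atom n]]] . [Term [Factor [Prim [Atom b]]] . [Term [Factor [Prim [Atom b]]] . [Term [Factor [Prim [Atom b]]] ++ [Term [Factor [Prim [Atom n]]]]]]]]]

Expr
Term
Factor . Term
Prim . Term
Atom . Term
n . Term
n . Factor . Term
n . Prim . Term
n . Atom . Term
n . b . Term
n . b . Factor . Term
n . b . Prim . Term
n . b . Atom . Term
n . b . b . Term
n . b . b . Factor ++ Term
n . b . b . Prim ++ Term
n . b . b . Atom ++ Term
n . b . b . b ++ Term
n . b . b . b ++ Factor
n . b . b . b ++ Prim
n . b . b . b ++ Atom
n . b . b . b ++ n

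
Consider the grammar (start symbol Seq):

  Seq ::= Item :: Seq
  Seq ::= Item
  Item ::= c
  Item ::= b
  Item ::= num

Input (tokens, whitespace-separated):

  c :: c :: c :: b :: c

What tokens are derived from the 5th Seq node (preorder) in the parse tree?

[Seq [Item c] :: [Seq [Item c] :: [Seq [Item c] :: [Seq [Item b] :: [Seq [Item c]]]]]]

c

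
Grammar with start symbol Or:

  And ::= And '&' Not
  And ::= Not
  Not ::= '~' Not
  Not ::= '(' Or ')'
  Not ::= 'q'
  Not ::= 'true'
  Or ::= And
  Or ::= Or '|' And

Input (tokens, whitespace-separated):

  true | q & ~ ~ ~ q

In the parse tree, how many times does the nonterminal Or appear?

2

[Or [Or [And [Not true]]] | [And [And [Not q]] & [Not ~ [Not ~ [Not ~ [Not q]]]]]]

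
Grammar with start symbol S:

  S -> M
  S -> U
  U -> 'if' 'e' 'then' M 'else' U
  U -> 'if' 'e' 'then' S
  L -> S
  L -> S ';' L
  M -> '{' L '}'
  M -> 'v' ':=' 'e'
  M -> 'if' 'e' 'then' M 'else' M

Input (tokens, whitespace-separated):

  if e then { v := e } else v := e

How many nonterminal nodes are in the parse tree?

[S [M if e then [M { [L [S [M v := e]]] }] else [M v := e]]]

7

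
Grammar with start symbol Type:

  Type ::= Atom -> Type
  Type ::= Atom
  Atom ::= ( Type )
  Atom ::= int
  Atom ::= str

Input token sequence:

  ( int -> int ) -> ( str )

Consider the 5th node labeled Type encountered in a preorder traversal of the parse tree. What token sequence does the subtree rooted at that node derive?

[Type [Atom ( [Type [Atom int] -> [Type [Atom int]]] )] -> [Type [Atom ( [Type [Atom str]] )]]]

str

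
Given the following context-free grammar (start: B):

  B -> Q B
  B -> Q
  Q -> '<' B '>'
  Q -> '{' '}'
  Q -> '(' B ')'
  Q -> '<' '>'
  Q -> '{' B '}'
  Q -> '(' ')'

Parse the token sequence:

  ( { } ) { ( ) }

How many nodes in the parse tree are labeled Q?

4

[B [Q ( [B [Q { }]] )] [B [Q { [B [Q ( )]] }]]]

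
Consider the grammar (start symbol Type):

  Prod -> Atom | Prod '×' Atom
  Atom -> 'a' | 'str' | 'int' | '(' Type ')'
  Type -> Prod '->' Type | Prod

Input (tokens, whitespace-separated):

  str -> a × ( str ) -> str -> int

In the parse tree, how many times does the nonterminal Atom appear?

6

[Type [Prod [Atom str]] -> [Type [Prod [Prod [Atom a]] × [Atom ( [Type [Prod [Atom str]]] )]] -> [Type [Prod [Atom str]] -> [Type [Prod [Atom int]]]]]]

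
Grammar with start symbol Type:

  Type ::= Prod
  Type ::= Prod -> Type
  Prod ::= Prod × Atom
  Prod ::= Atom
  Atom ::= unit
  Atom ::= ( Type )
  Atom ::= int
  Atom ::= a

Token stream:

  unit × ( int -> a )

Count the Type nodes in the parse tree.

3

[Type [Prod [Prod [Atom unit]] × [Atom ( [Type [Prod [Atom int]] -> [Type [Prod [Atom a]]]] )]]]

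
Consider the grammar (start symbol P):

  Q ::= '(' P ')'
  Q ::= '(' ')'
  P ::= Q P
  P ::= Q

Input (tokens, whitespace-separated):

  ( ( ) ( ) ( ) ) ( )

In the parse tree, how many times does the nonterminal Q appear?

[P [Q ( [P [Q ( )] [P [Q ( )] [P [Q ( )]]]] )] [P [Q ( )]]]

5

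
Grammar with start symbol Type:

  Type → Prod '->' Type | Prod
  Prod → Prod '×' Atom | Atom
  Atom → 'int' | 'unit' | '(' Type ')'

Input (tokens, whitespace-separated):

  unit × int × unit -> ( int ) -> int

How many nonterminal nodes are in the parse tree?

16

[Type [Prod [Prod [Prod [Atom unit]] × [Atom int]] × [Atom unit]] -> [Type [Prod [Atom ( [Type [Prod [Atom int]]] )]] -> [Type [Prod [Atom int]]]]]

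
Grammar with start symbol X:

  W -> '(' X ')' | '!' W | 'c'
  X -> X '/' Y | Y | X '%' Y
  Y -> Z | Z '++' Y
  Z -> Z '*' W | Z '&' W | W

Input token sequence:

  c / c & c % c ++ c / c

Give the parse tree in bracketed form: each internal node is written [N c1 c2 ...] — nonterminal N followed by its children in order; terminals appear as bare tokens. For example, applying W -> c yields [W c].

X
X / Y
X % Y / Y
X / Y % Y / Y
Y / Y % Y / Y
Z / Y % Y / Y
W / Y % Y / Y
c / Y % Y / Y
c / Z % Y / Y
c / Z & W % Y / Y
c / W & W % Y / Y
c / c & W % Y / Y
c / c & c % Y / Y
c / c & c % Z ++ Y / Y
c / c & c % W ++ Y / Y
c / c & c % c ++ Y / Y
c / c & c % c ++ Z / Y
c / c & c % c ++ W / Y
c / c & c % c ++ c / Y
c / c & c % c ++ c / Z
c / c & c % c ++ c / W
c / c & c % c ++ c / c

[X [X [X [X [Y [Z [W c]]]] / [Y [Z [Z [W c]] & [W c]]]] % [Y [Z [W c]] ++ [Y [Z [W c]]]]] / [Y [Z [W c]]]]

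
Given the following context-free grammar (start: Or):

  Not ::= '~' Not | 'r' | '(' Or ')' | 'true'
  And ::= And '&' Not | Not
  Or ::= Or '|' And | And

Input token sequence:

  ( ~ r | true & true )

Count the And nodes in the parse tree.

[Or [And [Not ( [Or [Or [And [Not ~ [Not r]]]] | [And [And [Not true]] & [Not true]]] )]]]

4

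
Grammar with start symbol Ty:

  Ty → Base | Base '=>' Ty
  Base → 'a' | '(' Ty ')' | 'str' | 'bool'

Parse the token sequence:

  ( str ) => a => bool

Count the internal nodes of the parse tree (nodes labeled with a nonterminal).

8

[Ty [Base ( [Ty [Base str]] )] => [Ty [Base a] => [Ty [Base bool]]]]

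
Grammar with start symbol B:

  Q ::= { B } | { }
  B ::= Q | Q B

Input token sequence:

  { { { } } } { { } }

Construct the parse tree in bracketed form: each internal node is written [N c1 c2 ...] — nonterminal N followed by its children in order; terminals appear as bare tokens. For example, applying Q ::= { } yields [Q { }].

B
Q B
{ B } B
{ Q } B
{ { B } } B
{ { Q } } B
{ { { } } } B
{ { { } } } Q
{ { { } } } { B }
{ { { } } } { Q }
{ { { } } } { { } }

[B [Q { [B [Q { [B [Q { }]] }]] }] [B [Q { [B [Q { }]] }]]]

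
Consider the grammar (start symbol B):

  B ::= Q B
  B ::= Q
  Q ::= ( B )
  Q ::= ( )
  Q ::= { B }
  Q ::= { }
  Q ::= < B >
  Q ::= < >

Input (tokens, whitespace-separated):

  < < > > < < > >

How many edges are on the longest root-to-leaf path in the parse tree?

[B [Q < [B [Q < >]] >] [B [Q < [B [Q < >]] >]]]

5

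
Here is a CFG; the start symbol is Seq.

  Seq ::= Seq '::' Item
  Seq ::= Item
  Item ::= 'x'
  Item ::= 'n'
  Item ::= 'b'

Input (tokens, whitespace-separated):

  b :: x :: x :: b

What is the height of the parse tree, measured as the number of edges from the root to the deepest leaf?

5

[Seq [Seq [Seq [Seq [Item b]] :: [Item x]] :: [Item x]] :: [Item b]]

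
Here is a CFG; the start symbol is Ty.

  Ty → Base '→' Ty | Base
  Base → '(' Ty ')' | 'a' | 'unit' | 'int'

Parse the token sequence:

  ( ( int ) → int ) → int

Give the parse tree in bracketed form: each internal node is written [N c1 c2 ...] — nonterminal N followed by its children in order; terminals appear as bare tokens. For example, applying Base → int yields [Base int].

Ty
Base → Ty
( Ty ) → Ty
( Base → Ty ) → Ty
( ( Ty ) → Ty ) → Ty
( ( Base ) → Ty ) → Ty
( ( int ) → Ty ) → Ty
( ( int ) → Base ) → Ty
( ( int ) → int ) → Ty
( ( int ) → int ) → Base
( ( int ) → int ) → int

[Ty [Base ( [Ty [Base ( [Ty [Base int]] )] → [Ty [Base int]]] )] → [Ty [Base int]]]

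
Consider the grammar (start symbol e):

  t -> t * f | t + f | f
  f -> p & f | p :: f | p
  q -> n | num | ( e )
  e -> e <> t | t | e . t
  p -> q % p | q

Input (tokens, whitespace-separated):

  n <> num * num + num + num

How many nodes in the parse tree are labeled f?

[e [e [t [f [p [q n]]]]] <> [t [t [t [t [f [p [q num]]]] * [f [p [q num]]]] + [f [p [q num]]]] + [f [p [q num]]]]]

5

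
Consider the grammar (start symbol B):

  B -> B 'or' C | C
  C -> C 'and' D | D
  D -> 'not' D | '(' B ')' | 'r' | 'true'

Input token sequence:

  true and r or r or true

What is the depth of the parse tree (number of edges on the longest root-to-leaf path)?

6

[B [B [B [C [C [D true]] and [D r]]] or [C [D r]]] or [C [D true]]]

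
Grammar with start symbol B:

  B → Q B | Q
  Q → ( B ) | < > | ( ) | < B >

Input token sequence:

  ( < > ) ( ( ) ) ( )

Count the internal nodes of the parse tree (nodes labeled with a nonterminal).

[B [Q ( [B [Q < >]] )] [B [Q ( [B [Q ( )]] )] [B [Q ( )]]]]

10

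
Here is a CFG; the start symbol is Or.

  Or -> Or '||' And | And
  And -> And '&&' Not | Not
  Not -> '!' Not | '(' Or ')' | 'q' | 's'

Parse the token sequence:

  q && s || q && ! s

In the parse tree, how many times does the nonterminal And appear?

4

[Or [Or [And [And [Not q]] && [Not s]]] || [And [And [Not q]] && [Not ! [Not s]]]]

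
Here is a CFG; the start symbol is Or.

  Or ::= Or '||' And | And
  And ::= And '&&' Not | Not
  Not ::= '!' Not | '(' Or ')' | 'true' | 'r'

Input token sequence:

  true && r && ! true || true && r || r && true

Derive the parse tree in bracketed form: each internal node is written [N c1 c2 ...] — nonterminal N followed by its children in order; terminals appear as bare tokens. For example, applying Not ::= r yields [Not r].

[Or [Or [Or [And [And [And [Not true]] && [Not r]] && [Not ! [Not true]]]] || [And [And [Not true]] && [Not r]]] || [And [And [Not r]] && [Not true]]]

Or
Or || And
Or || And || And
And || And || And
And && Not || And || And
And && Not && Not || And || And
Not && Not && Not || And || And
true && Not && Not || And || And
true && r && Not || And || And
true && r && ! Not || And || And
true && r && ! true || And || And
true && r && ! true || And && Not || And
true && r && ! true || Not && Not || And
true && r && ! true || true && Not || And
true && r && ! true || true && r || And
true && r && ! true || true && r || And && Not
true && r && ! true || true && r || Not && Not
true && r && ! true || true && r || r && Not
true && r && ! true || true && r || r && true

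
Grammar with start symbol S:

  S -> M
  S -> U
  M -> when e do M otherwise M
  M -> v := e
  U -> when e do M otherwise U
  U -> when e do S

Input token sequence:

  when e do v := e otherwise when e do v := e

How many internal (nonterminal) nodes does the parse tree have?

6

[S [U when e do [M v := e] otherwise [U when e do [S [M v := e]]]]]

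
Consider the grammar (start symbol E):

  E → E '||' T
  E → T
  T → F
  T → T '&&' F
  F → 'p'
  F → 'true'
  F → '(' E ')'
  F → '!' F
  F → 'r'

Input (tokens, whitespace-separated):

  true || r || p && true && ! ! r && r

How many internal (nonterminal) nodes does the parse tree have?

17

[E [E [E [T [F true]]] || [T [F r]]] || [T [T [T [T [F p]] && [F true]] && [F ! [F ! [F r]]]] && [F r]]]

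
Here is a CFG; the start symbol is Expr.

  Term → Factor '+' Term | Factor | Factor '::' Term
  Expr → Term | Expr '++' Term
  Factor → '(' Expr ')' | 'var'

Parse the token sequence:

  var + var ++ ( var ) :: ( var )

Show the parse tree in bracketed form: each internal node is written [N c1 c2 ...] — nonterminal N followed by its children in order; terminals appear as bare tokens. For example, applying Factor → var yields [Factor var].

[Expr [Expr [Term [Factor var] + [Term [Factor var]]]] ++ [Term [Factor ( [Expr [Term [Factor var]]] )] :: [Term [Factor ( [Expr [Term [Factor var]]] )]]]]

Expr
Expr ++ Term
Term ++ Term
Factor + Term ++ Term
var + Term ++ Term
var + Factor ++ Term
var + var ++ Term
var + var ++ Factor :: Term
var + var ++ ( Expr ) :: Term
var + var ++ ( Term ) :: Term
var + var ++ ( Factor ) :: Term
var + var ++ ( var ) :: Term
var + var ++ ( var ) :: Factor
var + var ++ ( var ) :: ( Expr )
var + var ++ ( var ) :: ( Term )
var + var ++ ( var ) :: ( Factor )
var + var ++ ( var ) :: ( var )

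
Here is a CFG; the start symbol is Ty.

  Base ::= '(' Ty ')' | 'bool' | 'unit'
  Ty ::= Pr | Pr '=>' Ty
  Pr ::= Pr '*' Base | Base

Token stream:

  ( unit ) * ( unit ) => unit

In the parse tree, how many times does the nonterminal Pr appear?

5

[Ty [Pr [Pr [Base ( [Ty [Pr [Base unit]]] )]] * [Base ( [Ty [Pr [Base unit]]] )]] => [Ty [Pr [Base unit]]]]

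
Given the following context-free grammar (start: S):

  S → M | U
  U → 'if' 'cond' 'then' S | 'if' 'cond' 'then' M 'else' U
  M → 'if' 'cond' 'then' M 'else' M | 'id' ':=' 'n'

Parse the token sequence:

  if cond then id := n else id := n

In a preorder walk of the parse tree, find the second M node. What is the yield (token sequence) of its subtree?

id := n

[S [M if cond then [M id := n] else [M id := n]]]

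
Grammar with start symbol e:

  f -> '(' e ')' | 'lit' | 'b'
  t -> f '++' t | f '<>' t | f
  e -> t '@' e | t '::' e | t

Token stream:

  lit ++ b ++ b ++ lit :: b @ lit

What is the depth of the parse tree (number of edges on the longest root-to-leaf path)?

[e [t [f lit] ++ [t [f b] ++ [t [f b] ++ [t [f lit]]]]] :: [e [t [f b]] @ [e [t [f lit]]]]]

6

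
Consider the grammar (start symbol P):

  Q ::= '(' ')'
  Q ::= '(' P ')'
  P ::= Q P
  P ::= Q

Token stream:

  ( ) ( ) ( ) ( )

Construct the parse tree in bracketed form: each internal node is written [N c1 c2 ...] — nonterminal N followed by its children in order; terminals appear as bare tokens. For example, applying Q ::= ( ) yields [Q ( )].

P
Q P
( ) P
( ) Q P
( ) ( ) P
( ) ( ) Q P
( ) ( ) ( ) P
( ) ( ) ( ) Q
( ) ( ) ( ) ( )

[P [Q ( )] [P [Q ( )] [P [Q ( )] [P [Q ( )]]]]]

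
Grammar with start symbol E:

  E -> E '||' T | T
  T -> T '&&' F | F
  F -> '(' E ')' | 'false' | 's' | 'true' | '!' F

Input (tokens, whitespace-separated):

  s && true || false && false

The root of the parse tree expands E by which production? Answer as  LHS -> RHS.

[E [E [T [T [F s]] && [F true]]] || [T [T [F false]] && [F false]]]

E -> E '||' T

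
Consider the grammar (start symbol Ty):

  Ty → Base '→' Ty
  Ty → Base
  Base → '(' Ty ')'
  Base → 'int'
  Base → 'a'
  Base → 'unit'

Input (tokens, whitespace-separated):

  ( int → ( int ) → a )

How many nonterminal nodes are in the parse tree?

[Ty [Base ( [Ty [Base int] → [Ty [Base ( [Ty [Base int]] )] → [Ty [Base a]]]] )]]

10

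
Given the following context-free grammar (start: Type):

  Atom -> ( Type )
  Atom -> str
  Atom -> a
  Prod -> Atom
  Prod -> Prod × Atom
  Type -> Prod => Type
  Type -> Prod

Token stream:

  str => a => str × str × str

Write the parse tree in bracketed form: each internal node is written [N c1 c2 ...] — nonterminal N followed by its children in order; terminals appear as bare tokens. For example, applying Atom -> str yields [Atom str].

Type
Prod => Type
Atom => Type
str => Type
str => Prod => Type
str => Atom => Type
str => a => Type
str => a => Prod
str => a => Prod × Atom
str => a => Prod × Atom × Atom
str => a => Atom × Atom × Atom
str => a => str × Atom × Atom
str => a => str × str × Atom
str => a => str × str × str

[Type [Prod [Atom str]] => [Type [Prod [Atom a]] => [Type [Prod [Prod [Prod [Atom str]] × [Atom str]] × [Atom str]]]]]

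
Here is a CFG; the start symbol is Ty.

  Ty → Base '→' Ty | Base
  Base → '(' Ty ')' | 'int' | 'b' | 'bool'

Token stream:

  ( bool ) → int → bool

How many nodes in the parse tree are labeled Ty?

4

[Ty [Base ( [Ty [Base bool]] )] → [Ty [Base int] → [Ty [Base bool]]]]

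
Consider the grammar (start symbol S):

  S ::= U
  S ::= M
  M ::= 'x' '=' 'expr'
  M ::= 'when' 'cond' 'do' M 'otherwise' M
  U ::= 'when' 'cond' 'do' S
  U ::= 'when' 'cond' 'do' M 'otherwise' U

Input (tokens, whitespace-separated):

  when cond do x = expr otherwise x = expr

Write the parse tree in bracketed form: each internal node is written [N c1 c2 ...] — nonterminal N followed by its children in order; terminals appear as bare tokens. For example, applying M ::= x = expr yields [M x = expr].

S
M
when cond do M otherwise M
when cond do x = expr otherwise M
when cond do x = expr otherwise x = expr

[S [M when cond do [M x = expr] otherwise [M x = expr]]]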